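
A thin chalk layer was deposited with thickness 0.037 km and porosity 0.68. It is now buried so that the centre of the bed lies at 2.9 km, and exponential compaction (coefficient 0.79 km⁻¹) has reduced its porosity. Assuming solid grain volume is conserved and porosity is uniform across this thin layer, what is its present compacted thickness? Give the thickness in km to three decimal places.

Porosity at 2.9 km: phi = 0.68·exp(−0.79×2.9) = 0.0688
Solid-volume conservation: h(1−phi) = h₀(1−phi₀) ⇒ h = h₀·(1−phi₀)/(1−phi)
h = 0.037 × (1 − 0.68)/(1 − 0.0688) = 0.037 × 0.3436 = 0.0127 km

0.013 km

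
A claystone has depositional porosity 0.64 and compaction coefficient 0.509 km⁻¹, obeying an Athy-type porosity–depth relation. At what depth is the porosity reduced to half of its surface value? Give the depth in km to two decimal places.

1.36 km

φ/φ₀ = 1/2 ⇒ exp(−k·d) = 1/2 ⇒ d = ln(2) / k
d = 0.6931 / 0.509 = 1.362 km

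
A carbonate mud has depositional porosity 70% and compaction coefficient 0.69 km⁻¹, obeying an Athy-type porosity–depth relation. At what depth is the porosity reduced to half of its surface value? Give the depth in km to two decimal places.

1.00 km

φ/φ₀ = 1/2 ⇒ exp(−c·z) = 1/2 ⇒ z = ln(2) / c
z = 0.6931 / 0.69 = 1.005 km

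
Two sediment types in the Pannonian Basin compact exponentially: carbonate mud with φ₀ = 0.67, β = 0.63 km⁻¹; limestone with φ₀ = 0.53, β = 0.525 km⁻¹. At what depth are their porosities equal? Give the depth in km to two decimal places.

Set φ₀ₐ e^(−βₐz) = φ₀ᵦ e^(−βᵦz) ⇒ ln(φ₀ₐ/φ₀ᵦ) = (βₐ − βᵦ)·z
z = ln(0.67/0.53) / (0.63 − 0.525) = 0.2344 / 0.105 = 2.232 km

2.23 km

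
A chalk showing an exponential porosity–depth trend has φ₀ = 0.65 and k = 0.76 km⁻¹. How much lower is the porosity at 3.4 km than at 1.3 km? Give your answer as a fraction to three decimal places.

φ(1.3) = 0.65·e^(−0.76×1.3) = 0.2420
φ(3.4) = 0.65·e^(−0.76×3.4) = 0.0491
Δφ = 0.2420 − 0.0491 = 0.1930

0.193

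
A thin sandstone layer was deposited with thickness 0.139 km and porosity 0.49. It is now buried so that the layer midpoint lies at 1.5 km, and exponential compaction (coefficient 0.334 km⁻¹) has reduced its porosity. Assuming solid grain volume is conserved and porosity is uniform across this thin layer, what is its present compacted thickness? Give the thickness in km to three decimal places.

0.101 km

Porosity at 1.5 km: φ = 0.49·exp(−0.334×1.5) = 0.2969
Solid-volume conservation: h(1−φ) = h₀(1−φ₀) ⇒ h = h₀·(1−φ₀)/(1−φ)
h = 0.139 × (1 − 0.49)/(1 − 0.2969) = 0.139 × 0.7254 = 0.1008 km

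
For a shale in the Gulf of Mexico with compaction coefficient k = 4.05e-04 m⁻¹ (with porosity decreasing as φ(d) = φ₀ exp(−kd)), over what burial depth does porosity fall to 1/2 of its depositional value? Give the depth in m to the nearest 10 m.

1710 m

Working in km (1 km = 1000 m; k in km⁻¹ = k in m⁻¹ × 1000):
φ/φ₀ = 1/2 ⇒ exp(−k·d) = 1/2 ⇒ d = ln(2) / k
d = 0.6931 / 0.405 = 1.711 km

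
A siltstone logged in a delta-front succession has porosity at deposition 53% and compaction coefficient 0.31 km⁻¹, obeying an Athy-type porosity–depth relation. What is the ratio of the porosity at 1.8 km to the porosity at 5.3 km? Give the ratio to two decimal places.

φ(z₁)/φ(z₂) = e^(−c·z₁)/e^(−c·z₂) = e^{c(z₂−z₁)}
= exp(0.31 × 3.5) = exp(1.085) = 2.9594

2.96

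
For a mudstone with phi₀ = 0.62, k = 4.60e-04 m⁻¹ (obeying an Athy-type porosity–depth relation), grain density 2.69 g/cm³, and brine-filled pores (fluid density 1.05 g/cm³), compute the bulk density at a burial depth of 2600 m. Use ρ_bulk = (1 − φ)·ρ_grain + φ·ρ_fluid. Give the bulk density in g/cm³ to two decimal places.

2.38 g/cm³

Working in km (1 km = 1000 m; k in km⁻¹ = k in m⁻¹ × 1000):
Porosity at depth: phi = 0.62·exp(−0.46×2.6) = 0.62×0.3024 = 0.1875
Bulk density: ρ_b = (1−phi)ρ_g + phi·ρ_f = 0.8125×2.69 + 0.1875×1.05
       = 2.186 + 0.197 = 2.383 g/cm³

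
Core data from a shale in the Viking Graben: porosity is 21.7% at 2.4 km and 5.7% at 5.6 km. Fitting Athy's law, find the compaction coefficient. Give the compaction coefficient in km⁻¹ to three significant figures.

Athy: n(d) = n₀ e^(−cd) ⇒ n₁/n₂ = e^{c(d₂−d₁)} ⇒ c = ln(n₁/n₂)/(d₂−d₁)
c = ln(0.217/0.057) / (5.6 − 2.4) = ln(3.807) / 3.2 = 1.3368 / 3.2 = 0.4178 km⁻¹

0.418 km⁻¹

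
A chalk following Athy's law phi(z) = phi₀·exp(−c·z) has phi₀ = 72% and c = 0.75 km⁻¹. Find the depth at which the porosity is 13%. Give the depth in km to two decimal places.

Invert Athy's law: z = ln(phi₀/phi) / c
z = ln(0.72/0.13) / 0.75 = ln(5.538) / 0.75 = 1.7117 / 0.75 = 2.282 km

2.28 km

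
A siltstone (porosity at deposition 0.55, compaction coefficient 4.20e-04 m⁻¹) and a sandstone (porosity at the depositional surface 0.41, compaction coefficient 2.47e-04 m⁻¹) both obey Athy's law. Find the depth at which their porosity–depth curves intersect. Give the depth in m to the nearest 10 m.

Working in km (1 km = 1000 m; β in km⁻¹ = β in m⁻¹ × 1000):
Set phi₀ₐ e^(−βₐZ) = phi₀ᵦ e^(−βᵦZ) ⇒ ln(phi₀ₐ/phi₀ᵦ) = (βₐ − βᵦ)·Z
Z = ln(0.55/0.41) / (0.42 − 0.247) = 0.2938 / 0.173 = 1.698 km

1700 m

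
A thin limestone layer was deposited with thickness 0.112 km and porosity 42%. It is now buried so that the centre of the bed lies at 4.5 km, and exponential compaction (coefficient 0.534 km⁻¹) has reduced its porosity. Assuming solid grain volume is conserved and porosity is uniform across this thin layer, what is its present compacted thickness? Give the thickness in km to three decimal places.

0.068 km

Porosity at 4.5 km: n = 0.42·exp(−0.534×4.5) = 0.0380
Solid-volume conservation: h(1−n) = h₀(1−n₀) ⇒ h = h₀·(1−n₀)/(1−n)
h = 0.112 × (1 − 0.42)/(1 − 0.0380) = 0.112 × 0.6029 = 0.0675 km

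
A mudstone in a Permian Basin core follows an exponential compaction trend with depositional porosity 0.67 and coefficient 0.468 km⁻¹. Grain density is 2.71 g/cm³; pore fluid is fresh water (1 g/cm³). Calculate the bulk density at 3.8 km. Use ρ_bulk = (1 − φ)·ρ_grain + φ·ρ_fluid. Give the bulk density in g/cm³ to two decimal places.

Porosity at depth: n = 0.67·exp(−0.468×3.8) = 0.67×0.1689 = 0.1132
Bulk density: ρ_b = (1−n)ρ_g + n·ρ_f = 0.8868×2.71 + 0.1132×1
       = 2.403 + 0.113 = 2.516 g/cm³

2.52 g/cm³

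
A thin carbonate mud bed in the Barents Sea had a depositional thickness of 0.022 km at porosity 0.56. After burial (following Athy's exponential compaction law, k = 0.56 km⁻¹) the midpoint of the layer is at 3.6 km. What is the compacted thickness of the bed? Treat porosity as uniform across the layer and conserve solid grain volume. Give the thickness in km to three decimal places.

0.010 km

Porosity at 3.6 km: φ = 0.56·exp(−0.56×3.6) = 0.0746
Solid-volume conservation: h(1−φ) = h₀(1−φ₀) ⇒ h = h₀·(1−φ₀)/(1−φ)
h = 0.022 × (1 − 0.56)/(1 − 0.0746) = 0.022 × 0.4755 = 0.0105 km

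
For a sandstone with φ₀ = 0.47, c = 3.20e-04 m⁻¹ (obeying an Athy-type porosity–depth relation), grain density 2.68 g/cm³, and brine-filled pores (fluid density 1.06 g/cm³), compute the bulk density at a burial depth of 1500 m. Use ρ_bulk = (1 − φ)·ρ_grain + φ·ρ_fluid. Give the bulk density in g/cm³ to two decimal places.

2.21 g/cm³

Working in km (1 km = 1000 m; c in km⁻¹ = c in m⁻¹ × 1000):
Porosity at depth: φ = 0.47·exp(−0.32×1.5) = 0.47×0.6188 = 0.2908
Bulk density: ρ_b = (1−φ)ρ_g + φ·ρ_f = 0.7092×2.68 + 0.2908×1.06
       = 1.901 + 0.308 = 2.209 g/cm³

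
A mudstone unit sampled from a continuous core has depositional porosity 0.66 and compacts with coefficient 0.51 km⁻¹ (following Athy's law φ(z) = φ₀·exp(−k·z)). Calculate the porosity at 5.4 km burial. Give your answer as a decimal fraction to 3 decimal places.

φ = φ₀·exp(−k·z) = 0.66 × exp(−0.51 × 5.4) = 0.66 × exp(−2.754)
  = 0.66 × 0.0637 = 0.0420

0.042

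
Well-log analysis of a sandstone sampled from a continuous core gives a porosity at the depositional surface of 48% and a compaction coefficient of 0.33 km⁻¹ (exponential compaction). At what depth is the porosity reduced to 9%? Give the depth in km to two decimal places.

Invert Athy's law: d = ln(n₀/n) / k
d = ln(0.48/0.09) / 0.33 = ln(5.333) / 0.33 = 1.6740 / 0.33 = 5.073 km

5.07 km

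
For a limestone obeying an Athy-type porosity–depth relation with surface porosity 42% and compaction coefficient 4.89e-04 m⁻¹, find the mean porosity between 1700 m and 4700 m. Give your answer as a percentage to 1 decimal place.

9.6%

Working in km (1 km = 1000 m; k in km⁻¹ = k in m⁻¹ × 1000):
⟨φ⟩ = (1/(Z₂−Z₁)) ∫ φ₀ e^(−kZ) dZ = φ₀·(e^(−k·Z₁) − e^(−k·Z₂)) / (k·(Z₂−Z₁))
e^(−0.489×1.7) = 0.4355; e^(−0.489×4.7) = 0.1004
⟨φ⟩ = 0.42 × (0.4355 − 0.1004) / (0.489 × 3) = 0.42 × 0.2284 = 0.0959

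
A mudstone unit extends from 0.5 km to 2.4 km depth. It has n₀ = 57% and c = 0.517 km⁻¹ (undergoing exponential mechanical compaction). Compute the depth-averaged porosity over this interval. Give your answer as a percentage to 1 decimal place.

⟨n⟩ = (1/(d₂−d₁)) ∫ n₀ e^(−cd) dd = n₀·(e^(−c·d₁) − e^(−c·d₂)) / (c·(d₂−d₁))
e^(−0.517×0.5) = 0.7722; e^(−0.517×2.4) = 0.2892
⟨n⟩ = 0.57 × (0.7722 − 0.2892) / (0.517 × 1.9) = 0.57 × 0.4918 = 0.2803

28.0%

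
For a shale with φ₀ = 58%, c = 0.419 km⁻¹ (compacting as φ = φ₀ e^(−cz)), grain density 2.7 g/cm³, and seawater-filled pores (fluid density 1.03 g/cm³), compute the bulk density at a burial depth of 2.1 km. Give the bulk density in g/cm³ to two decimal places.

2.30 g/cm³

Porosity at depth: φ = 0.58·exp(−0.419×2.1) = 0.58×0.4148 = 0.2406
Bulk density: ρ_b = (1−φ)ρ_g + φ·ρ_f = 0.7594×2.7 + 0.2406×1.03
       = 2.050 + 0.248 = 2.298 g/cm³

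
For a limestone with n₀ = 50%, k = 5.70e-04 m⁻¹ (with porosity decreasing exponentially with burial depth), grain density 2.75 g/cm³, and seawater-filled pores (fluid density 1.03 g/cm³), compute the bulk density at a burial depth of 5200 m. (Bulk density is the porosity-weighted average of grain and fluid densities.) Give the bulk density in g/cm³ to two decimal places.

Working in km (1 km = 1000 m; k in km⁻¹ = k in m⁻¹ × 1000):
Porosity at depth: n = 0.5·exp(−0.57×5.2) = 0.5×0.0516 = 0.0258
Bulk density: ρ_b = (1−n)ρ_g + n·ρ_f = 0.9742×2.75 + 0.0258×1.03
       = 2.679 + 0.027 = 2.706 g/cm³

2.71 g/cm³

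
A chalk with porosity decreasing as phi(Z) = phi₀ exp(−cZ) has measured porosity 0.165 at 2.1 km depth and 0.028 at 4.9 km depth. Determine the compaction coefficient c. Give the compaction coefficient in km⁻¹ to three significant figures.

Athy: phi(Z) = phi₀ e^(−cZ) ⇒ phi₁/phi₂ = e^{c(Z₂−Z₁)} ⇒ c = ln(phi₁/phi₂)/(Z₂−Z₁)
c = ln(0.165/0.028) / (4.9 − 2.1) = ln(5.893) / 2.8 = 1.7737 / 2.8 = 0.6335 km⁻¹

0.633 km⁻¹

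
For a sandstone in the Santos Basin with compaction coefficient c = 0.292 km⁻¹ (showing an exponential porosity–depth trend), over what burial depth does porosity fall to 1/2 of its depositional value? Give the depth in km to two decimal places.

2.37 km

n/n₀ = 1/2 ⇒ exp(−c·Z) = 1/2 ⇒ Z = ln(2) / c
Z = 0.6931 / 0.292 = 2.374 km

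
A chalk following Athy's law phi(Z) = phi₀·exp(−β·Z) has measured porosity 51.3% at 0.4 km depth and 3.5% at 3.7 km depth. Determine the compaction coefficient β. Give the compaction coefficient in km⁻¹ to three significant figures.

Athy: phi(Z) = phi₀ e^(−βZ) ⇒ phi₁/phi₂ = e^{β(Z₂−Z₁)} ⇒ β = ln(phi₁/phi₂)/(Z₂−Z₁)
β = ln(0.513/0.035) / (3.7 − 0.4) = ln(14.66) / 3.3 = 2.6849 / 3.3 = 0.8136 km⁻¹

0.814 km⁻¹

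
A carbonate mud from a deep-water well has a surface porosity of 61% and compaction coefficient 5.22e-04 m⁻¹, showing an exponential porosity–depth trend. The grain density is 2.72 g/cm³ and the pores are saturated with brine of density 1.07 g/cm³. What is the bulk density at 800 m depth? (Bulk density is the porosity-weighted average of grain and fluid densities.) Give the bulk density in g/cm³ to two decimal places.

2.06 g/cm³

Working in km (1 km = 1000 m; k in km⁻¹ = k in m⁻¹ × 1000):
Porosity at depth: phi = 0.61·exp(−0.522×0.8) = 0.61×0.6586 = 0.4018
Bulk density: ρ_b = (1−phi)ρ_g + phi·ρ_f = 0.5982×2.72 + 0.4018×1.07
       = 1.627 + 0.430 = 2.057 g/cm³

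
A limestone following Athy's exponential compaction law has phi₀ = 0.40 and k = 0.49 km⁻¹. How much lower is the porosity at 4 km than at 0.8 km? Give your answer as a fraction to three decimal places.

phi(0.8) = 0.4·e^(−0.49×0.8) = 0.2703
phi(4) = 0.4·e^(−0.49×4) = 0.0563
Δphi = 0.2703 − 0.0563 = 0.2139

0.214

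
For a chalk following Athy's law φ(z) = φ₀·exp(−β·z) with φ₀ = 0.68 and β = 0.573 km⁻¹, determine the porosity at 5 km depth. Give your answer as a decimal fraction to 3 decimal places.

φ = φ₀·exp(−β·z) = 0.68 × exp(−0.573 × 5) = 0.68 × exp(−2.865)
  = 0.68 × 0.0570 = 0.0387

0.039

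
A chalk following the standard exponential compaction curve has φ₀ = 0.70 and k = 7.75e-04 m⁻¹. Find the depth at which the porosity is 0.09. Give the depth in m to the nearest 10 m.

2650 m

Working in km (1 km = 1000 m; k in km⁻¹ = k in m⁻¹ × 1000):
Invert Athy's law: Z = ln(φ₀/φ) / k
Z = ln(0.7/0.09) / 0.775 = ln(7.778) / 0.775 = 2.0513 / 0.775 = 2.647 km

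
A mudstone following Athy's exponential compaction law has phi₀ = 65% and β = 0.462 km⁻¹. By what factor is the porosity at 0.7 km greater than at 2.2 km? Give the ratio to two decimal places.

phi(Z₁)/phi(Z₂) = e^(−β·Z₁)/e^(−β·Z₂) = e^{β(Z₂−Z₁)}
= exp(0.462 × 1.5) = exp(0.693) = 1.9997

2.00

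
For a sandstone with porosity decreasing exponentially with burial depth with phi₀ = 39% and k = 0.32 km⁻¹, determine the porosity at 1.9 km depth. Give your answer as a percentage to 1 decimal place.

21.2%

phi = phi₀·exp(−k·z) = 0.39 × exp(−0.32 × 1.9) = 0.39 × exp(−0.608)
  = 0.39 × 0.5444 = 0.2123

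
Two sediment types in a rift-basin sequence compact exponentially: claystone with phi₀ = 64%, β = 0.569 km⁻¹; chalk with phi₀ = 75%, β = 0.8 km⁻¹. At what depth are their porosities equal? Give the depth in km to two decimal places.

0.69 km

Set phi₀ₐ e^(−βₐz) = phi₀ᵦ e^(−βᵦz) ⇒ ln(phi₀ₐ/phi₀ᵦ) = (βₐ − βᵦ)·z
z = ln(0.64/0.75) / (0.569 − 0.8) = -0.1586 / -0.231 = 0.687 km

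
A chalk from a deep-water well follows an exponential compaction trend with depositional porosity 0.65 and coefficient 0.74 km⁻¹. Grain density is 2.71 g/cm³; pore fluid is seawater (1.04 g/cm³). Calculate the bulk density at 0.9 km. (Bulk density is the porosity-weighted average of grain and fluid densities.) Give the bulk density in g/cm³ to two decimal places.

2.15 g/cm³

Porosity at depth: φ = 0.65·exp(−0.74×0.9) = 0.65×0.5138 = 0.3339
Bulk density: ρ_b = (1−φ)ρ_g + φ·ρ_f = 0.6661×2.71 + 0.3339×1.04
       = 1.805 + 0.347 = 2.152 g/cm³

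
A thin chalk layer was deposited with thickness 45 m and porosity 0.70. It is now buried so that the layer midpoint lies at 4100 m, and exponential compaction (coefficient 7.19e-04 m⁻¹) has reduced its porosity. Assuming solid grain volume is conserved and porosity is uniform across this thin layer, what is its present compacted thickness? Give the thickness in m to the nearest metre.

Working in km (1 km = 1000 m; β in km⁻¹ = β in m⁻¹ × 1000):
Porosity at 4.1 km: n = 0.7·exp(−0.719×4.1) = 0.0367
Solid-volume conservation: h(1−n) = h₀(1−n₀) ⇒ h = h₀·(1−n₀)/(1−n)
h = 0.045 × (1 − 0.7)/(1 − 0.0367) = 0.045 × 0.3114 = 0.0140 km

14 m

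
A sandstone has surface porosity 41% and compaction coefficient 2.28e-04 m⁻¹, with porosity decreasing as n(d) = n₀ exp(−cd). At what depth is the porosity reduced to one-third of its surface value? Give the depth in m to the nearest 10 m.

4820 m

Working in km (1 km = 1000 m; c in km⁻¹ = c in m⁻¹ × 1000):
n/n₀ = 1/3 ⇒ exp(−c·d) = 1/3 ⇒ d = ln(3) / c
d = 1.0986 / 0.228 = 4.818 km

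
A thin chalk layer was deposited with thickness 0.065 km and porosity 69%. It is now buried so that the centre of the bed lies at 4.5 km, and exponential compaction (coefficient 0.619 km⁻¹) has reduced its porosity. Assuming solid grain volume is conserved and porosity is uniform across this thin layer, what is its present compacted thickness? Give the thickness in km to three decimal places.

Porosity at 4.5 km: n = 0.69·exp(−0.619×4.5) = 0.0426
Solid-volume conservation: h(1−n) = h₀(1−n₀) ⇒ h = h₀·(1−n₀)/(1−n)
h = 0.065 × (1 − 0.69)/(1 − 0.0426) = 0.065 × 0.3238 = 0.0210 km

0.021 km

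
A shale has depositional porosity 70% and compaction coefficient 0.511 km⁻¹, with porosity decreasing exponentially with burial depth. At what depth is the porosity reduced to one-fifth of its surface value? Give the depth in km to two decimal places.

3.15 km

phi/phi₀ = 1/5 ⇒ exp(−c·Z) = 1/5 ⇒ Z = ln(5) / c
Z = 1.6094 / 0.511 = 3.150 km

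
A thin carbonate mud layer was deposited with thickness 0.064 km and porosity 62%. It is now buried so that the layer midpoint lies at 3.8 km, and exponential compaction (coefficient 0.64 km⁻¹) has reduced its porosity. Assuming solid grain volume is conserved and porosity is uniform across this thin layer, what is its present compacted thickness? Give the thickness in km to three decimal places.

0.026 km

Porosity at 3.8 km: φ = 0.62·exp(−0.64×3.8) = 0.0545
Solid-volume conservation: h(1−φ) = h₀(1−φ₀) ⇒ h = h₀·(1−φ₀)/(1−φ)
h = 0.064 × (1 − 0.62)/(1 − 0.0545) = 0.064 × 0.4019 = 0.0257 km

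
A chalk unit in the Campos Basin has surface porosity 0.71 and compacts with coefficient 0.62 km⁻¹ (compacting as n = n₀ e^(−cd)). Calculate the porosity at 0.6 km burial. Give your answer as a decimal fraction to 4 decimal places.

0.4894

n = n₀·exp(−c·d) = 0.71 × exp(−0.62 × 0.6) = 0.71 × exp(−0.372)
  = 0.71 × 0.6894 = 0.4894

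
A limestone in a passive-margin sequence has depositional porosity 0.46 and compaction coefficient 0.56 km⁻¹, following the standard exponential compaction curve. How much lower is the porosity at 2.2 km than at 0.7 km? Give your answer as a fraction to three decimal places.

n(0.7) = 0.46·e^(−0.56×0.7) = 0.3108
n(2.2) = 0.46·e^(−0.56×2.2) = 0.1342
Δn = 0.3108 − 0.1342 = 0.1766

0.177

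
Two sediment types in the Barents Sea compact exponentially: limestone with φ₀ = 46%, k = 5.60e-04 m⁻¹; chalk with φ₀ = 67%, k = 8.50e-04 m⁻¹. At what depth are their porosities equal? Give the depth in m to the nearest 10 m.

Working in km (1 km = 1000 m; k in km⁻¹ = k in m⁻¹ × 1000):
Set φ₀ₐ e^(−kₐz) = φ₀ᵦ e^(−kᵦz) ⇒ ln(φ₀ₐ/φ₀ᵦ) = (kₐ − kᵦ)·z
z = ln(0.46/0.67) / (0.56 − 0.85) = -0.3761 / -0.29 = 1.297 km

1300 m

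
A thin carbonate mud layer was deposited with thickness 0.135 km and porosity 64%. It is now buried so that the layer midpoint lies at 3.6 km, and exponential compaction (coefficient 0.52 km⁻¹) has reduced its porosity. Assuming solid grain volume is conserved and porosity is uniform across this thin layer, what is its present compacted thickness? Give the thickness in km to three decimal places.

Porosity at 3.6 km: n = 0.64·exp(−0.52×3.6) = 0.0984
Solid-volume conservation: h(1−n) = h₀(1−n₀) ⇒ h = h₀·(1−n₀)/(1−n)
h = 0.135 × (1 − 0.64)/(1 − 0.0984) = 0.135 × 0.3993 = 0.0539 km

0.054 km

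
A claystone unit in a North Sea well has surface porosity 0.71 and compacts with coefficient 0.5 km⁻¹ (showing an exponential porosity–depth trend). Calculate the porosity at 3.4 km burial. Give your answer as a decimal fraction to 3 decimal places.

0.130

n = n₀·exp(−β·d) = 0.71 × exp(−0.5 × 3.4) = 0.71 × exp(−1.7)
  = 0.71 × 0.1827 = 0.1297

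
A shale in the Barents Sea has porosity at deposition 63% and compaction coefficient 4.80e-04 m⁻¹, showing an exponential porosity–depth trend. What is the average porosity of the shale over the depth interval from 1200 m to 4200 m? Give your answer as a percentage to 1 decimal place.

18.8%

Working in km (1 km = 1000 m; c in km⁻¹ = c in m⁻¹ × 1000):
⟨phi⟩ = (1/(Z₂−Z₁)) ∫ phi₀ e^(−cZ) dZ = phi₀·(e^(−c·Z₁) − e^(−c·Z₂)) / (c·(Z₂−Z₁))
e^(−0.48×1.2) = 0.5621; e^(−0.48×4.2) = 0.1332
⟨phi⟩ = 0.63 × (0.5621 − 0.1332) / (0.48 × 3) = 0.63 × 0.2979 = 0.1877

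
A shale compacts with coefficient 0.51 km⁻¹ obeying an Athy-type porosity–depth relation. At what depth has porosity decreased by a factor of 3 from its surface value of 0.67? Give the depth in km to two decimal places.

2.15 km

n/n₀ = 1/3 ⇒ exp(−c·z) = 1/3 ⇒ z = ln(3) / c
z = 1.0986 / 0.51 = 2.154 km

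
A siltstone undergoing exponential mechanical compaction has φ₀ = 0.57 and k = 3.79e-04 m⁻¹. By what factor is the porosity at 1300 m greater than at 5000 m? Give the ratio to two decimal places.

Working in km (1 km = 1000 m; k in km⁻¹ = k in m⁻¹ × 1000):
φ(z₁)/φ(z₂) = e^(−k·z₁)/e^(−k·z₂) = e^{k(z₂−z₁)}
= exp(0.379 × 3.7) = exp(1.402) = 4.0645

4.06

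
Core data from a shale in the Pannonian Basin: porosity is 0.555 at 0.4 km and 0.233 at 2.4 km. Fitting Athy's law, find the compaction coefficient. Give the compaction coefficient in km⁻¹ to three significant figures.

Athy: φ(Z) = φ₀ e^(−kZ) ⇒ φ₁/φ₂ = e^{k(Z₂−Z₁)} ⇒ k = ln(φ₁/φ₂)/(Z₂−Z₁)
k = ln(0.555/0.233) / (2.4 − 0.4) = ln(2.382) / 2 = 0.8679 / 2 = 0.434 km⁻¹

0.434 km⁻¹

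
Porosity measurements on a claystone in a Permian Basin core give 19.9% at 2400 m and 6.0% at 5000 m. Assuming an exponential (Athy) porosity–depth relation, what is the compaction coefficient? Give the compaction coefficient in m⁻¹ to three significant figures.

0.000461 m⁻¹

Working in km (1 km = 1000 m; k in km⁻¹ = k in m⁻¹ × 1000):
Athy: phi(Z) = phi₀ e^(−kZ) ⇒ phi₁/phi₂ = e^{k(Z₂−Z₁)} ⇒ k = ln(phi₁/phi₂)/(Z₂−Z₁)
k = ln(0.199/0.06) / (5 − 2.4) = ln(3.317) / 2.6 = 1.1990 / 2.6 = 0.4611 km⁻¹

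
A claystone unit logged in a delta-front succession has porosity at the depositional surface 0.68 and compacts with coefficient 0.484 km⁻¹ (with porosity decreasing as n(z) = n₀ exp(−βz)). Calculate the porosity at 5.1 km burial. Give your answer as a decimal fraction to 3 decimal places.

n = n₀·exp(−β·z) = 0.68 × exp(−0.484 × 5.1) = 0.68 × exp(−2.468)
  = 0.68 × 0.0847 = 0.0576

0.058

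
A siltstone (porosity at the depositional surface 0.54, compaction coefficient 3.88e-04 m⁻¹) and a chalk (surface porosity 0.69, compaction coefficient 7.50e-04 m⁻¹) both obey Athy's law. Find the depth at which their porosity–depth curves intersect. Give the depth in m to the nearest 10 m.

Working in km (1 km = 1000 m; c in km⁻¹ = c in m⁻¹ × 1000):
Set φ₀ₐ e^(−cₐd) = φ₀ᵦ e^(−cᵦd) ⇒ ln(φ₀ₐ/φ₀ᵦ) = (cₐ − cᵦ)·d
d = ln(0.54/0.69) / (0.388 − 0.75) = -0.2451 / -0.362 = 0.677 km

680 m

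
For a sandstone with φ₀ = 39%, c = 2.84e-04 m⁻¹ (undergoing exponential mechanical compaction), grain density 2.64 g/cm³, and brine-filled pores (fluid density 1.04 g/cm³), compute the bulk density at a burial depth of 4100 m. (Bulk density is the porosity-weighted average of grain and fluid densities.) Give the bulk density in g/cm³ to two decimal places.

2.45 g/cm³

Working in km (1 km = 1000 m; c in km⁻¹ = c in m⁻¹ × 1000):
Porosity at depth: φ = 0.39·exp(−0.284×4.1) = 0.39×0.3121 = 0.1217
Bulk density: ρ_b = (1−φ)ρ_g + φ·ρ_f = 0.8783×2.64 + 0.1217×1.04
       = 2.319 + 0.127 = 2.445 g/cm³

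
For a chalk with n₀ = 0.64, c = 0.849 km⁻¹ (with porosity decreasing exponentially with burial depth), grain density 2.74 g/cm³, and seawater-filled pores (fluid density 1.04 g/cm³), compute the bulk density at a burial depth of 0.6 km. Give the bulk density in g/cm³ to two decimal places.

Porosity at depth: n = 0.64·exp(−0.849×0.6) = 0.64×0.6009 = 0.3845
Bulk density: ρ_b = (1−n)ρ_g + n·ρ_f = 0.6155×2.74 + 0.3845×1.04
       = 1.686 + 0.400 = 2.086 g/cm³

2.09 g/cm³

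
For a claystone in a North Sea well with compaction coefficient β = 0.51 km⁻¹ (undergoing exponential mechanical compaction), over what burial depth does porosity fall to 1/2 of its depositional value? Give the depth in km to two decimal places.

φ/φ₀ = 1/2 ⇒ exp(−β·z) = 1/2 ⇒ z = ln(2) / β
z = 0.6931 / 0.51 = 1.359 km

1.36 km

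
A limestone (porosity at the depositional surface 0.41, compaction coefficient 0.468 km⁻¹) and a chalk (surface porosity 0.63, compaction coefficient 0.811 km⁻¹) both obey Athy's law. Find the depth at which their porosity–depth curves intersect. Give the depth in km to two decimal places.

Set phi₀ₐ e^(−kₐd) = phi₀ᵦ e^(−kᵦd) ⇒ ln(phi₀ₐ/phi₀ᵦ) = (kₐ − kᵦ)·d
d = ln(0.41/0.63) / (0.468 − 0.811) = -0.4296 / -0.343 = 1.252 km

1.25 km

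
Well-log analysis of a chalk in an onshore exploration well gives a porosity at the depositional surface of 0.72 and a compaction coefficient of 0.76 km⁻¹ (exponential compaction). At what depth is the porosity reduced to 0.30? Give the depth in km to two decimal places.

1.15 km

Invert Athy's law: d = ln(n₀/n) / c
d = ln(0.72/0.3) / 0.76 = ln(2.4) / 0.76 = 0.8755 / 0.76 = 1.152 km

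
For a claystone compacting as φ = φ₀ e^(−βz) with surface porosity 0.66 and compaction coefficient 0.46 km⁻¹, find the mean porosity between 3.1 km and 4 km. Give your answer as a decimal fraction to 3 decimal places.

0.130

⟨φ⟩ = (1/(z₂−z₁)) ∫ φ₀ e^(−βz) dz = φ₀·(e^(−β·z₁) − e^(−β·z₂)) / (β·(z₂−z₁))
e^(−0.46×3.1) = 0.2403; e^(−0.46×4) = 0.1588
⟨φ⟩ = 0.66 × (0.2403 − 0.1588) / (0.46 × 0.9) = 0.66 × 0.1967 = 0.1298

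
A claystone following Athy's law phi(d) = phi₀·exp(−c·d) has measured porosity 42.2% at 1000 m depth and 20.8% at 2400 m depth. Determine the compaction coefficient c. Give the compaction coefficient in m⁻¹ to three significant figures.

0.000505 m⁻¹

Working in km (1 km = 1000 m; c in km⁻¹ = c in m⁻¹ × 1000):
Athy: phi(d) = phi₀ e^(−cd) ⇒ phi₁/phi₂ = e^{c(d₂−d₁)} ⇒ c = ln(phi₁/phi₂)/(d₂−d₁)
c = ln(0.422/0.208) / (2.4 − 1) = ln(2.029) / 1.4 = 0.7075 / 1.4 = 0.5053 km⁻¹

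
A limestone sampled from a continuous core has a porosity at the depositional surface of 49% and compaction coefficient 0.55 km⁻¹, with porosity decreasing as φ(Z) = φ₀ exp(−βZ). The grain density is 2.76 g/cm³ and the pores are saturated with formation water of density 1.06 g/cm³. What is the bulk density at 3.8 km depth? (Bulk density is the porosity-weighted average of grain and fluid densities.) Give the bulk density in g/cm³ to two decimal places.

Porosity at depth: φ = 0.49·exp(−0.55×3.8) = 0.49×0.1237 = 0.0606
Bulk density: ρ_b = (1−φ)ρ_g + φ·ρ_f = 0.9394×2.76 + 0.0606×1.06
       = 2.593 + 0.064 = 2.657 g/cm³

2.66 g/cm³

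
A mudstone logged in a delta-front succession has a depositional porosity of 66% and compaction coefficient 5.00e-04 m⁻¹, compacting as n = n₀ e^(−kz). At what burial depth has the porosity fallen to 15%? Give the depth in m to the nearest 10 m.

Working in km (1 km = 1000 m; k in km⁻¹ = k in m⁻¹ × 1000):
Invert Athy's law: z = ln(n₀/n) / k
z = ln(0.66/0.15) / 0.5 = ln(4.4) / 0.5 = 1.4816 / 0.5 = 2.963 km

2960 m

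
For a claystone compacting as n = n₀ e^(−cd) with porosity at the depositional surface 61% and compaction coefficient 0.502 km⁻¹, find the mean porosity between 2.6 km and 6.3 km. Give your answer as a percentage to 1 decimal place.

⟨n⟩ = (1/(d₂−d₁)) ∫ n₀ e^(−cd) dd = n₀·(e^(−c·d₁) − e^(−c·d₂)) / (c·(d₂−d₁))
e^(−0.502×2.6) = 0.2711; e^(−0.502×6.3) = 0.0423
⟨n⟩ = 0.61 × (0.2711 − 0.0423) / (0.502 × 3.7) = 0.61 × 0.1232 = 0.0751

7.5%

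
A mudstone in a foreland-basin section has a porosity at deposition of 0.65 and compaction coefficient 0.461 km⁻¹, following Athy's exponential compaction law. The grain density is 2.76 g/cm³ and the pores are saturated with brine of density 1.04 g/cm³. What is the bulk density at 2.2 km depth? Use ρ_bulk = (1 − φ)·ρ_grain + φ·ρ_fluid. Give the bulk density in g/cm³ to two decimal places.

Porosity at depth: n = 0.65·exp(−0.461×2.2) = 0.65×0.3627 = 0.2358
Bulk density: ρ_b = (1−n)ρ_g + n·ρ_f = 0.7642×2.76 + 0.2358×1.04
       = 2.109 + 0.245 = 2.355 g/cm³

2.35 g/cm³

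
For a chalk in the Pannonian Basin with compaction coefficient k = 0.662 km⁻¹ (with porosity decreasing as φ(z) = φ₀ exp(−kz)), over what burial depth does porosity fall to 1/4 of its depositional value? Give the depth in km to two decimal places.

2.09 km

φ/φ₀ = 1/4 ⇒ exp(−k·z) = 1/4 ⇒ z = ln(4) / k
z = 1.3863 / 0.662 = 2.094 km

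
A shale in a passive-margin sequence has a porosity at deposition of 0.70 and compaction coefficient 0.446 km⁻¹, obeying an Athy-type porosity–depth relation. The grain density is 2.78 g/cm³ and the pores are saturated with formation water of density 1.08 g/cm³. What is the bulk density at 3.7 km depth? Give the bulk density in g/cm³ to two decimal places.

2.55 g/cm³

Porosity at depth: φ = 0.7·exp(−0.446×3.7) = 0.7×0.1920 = 0.1344
Bulk density: ρ_b = (1−φ)ρ_g + φ·ρ_f = 0.8656×2.78 + 0.1344×1.08
       = 2.406 + 0.145 = 2.552 g/cm³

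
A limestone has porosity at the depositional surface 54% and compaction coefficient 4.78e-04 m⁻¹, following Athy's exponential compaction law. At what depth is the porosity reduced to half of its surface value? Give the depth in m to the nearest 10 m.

1450 m

Working in km (1 km = 1000 m; k in km⁻¹ = k in m⁻¹ × 1000):
phi/phi₀ = 1/2 ⇒ exp(−k·Z) = 1/2 ⇒ Z = ln(2) / k
Z = 0.6931 / 0.478 = 1.450 km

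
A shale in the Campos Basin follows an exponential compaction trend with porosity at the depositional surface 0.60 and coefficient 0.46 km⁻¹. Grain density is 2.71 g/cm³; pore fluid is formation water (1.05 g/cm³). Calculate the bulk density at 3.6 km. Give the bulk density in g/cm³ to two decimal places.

2.52 g/cm³

Porosity at depth: phi = 0.6·exp(−0.46×3.6) = 0.6×0.1909 = 0.1145
Bulk density: ρ_b = (1−phi)ρ_g + phi·ρ_f = 0.8855×2.71 + 0.1145×1.05
       = 2.400 + 0.120 = 2.520 g/cm³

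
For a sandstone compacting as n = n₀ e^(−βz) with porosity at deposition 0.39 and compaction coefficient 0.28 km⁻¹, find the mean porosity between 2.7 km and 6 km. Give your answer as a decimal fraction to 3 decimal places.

0.120

⟨n⟩ = (1/(z₂−z₁)) ∫ n₀ e^(−βz) dz = n₀·(e^(−β·z₁) − e^(−β·z₂)) / (β·(z₂−z₁))
e^(−0.28×2.7) = 0.4695; e^(−0.28×6) = 0.1864
⟨n⟩ = 0.39 × (0.4695 − 0.1864) / (0.28 × 3.3) = 0.39 × 0.3065 = 0.1195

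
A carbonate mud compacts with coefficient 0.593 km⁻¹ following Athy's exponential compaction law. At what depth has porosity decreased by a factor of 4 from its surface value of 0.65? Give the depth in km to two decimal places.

2.34 km

n/n₀ = 1/4 ⇒ exp(−k·z) = 1/4 ⇒ z = ln(4) / k
z = 1.3863 / 0.593 = 2.338 km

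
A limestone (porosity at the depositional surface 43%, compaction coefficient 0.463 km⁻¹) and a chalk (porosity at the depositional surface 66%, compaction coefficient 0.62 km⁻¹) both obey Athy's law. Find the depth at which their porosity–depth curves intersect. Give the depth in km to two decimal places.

Set φ₀ₐ e^(−cₐd) = φ₀ᵦ e^(−cᵦd) ⇒ ln(φ₀ₐ/φ₀ᵦ) = (cₐ − cᵦ)·d
d = ln(0.43/0.66) / (0.463 − 0.62) = -0.4285 / -0.157 = 2.729 km

2.73 km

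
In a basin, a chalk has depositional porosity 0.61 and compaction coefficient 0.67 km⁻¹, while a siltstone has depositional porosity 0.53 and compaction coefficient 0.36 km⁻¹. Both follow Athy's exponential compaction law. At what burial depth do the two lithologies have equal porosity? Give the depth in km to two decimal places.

0.45 km

Set φ₀ₐ e^(−kₐd) = φ₀ᵦ e^(−kᵦd) ⇒ ln(φ₀ₐ/φ₀ᵦ) = (kₐ − kᵦ)·d
d = ln(0.61/0.53) / (0.67 − 0.36) = 0.1406 / 0.31 = 0.453 km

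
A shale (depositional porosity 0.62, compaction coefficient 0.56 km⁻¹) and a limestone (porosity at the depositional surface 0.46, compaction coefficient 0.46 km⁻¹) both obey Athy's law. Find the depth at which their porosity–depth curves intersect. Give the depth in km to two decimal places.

2.98 km

Set φ₀ₐ e^(−βₐz) = φ₀ᵦ e^(−βᵦz) ⇒ ln(φ₀ₐ/φ₀ᵦ) = (βₐ − βᵦ)·z
z = ln(0.62/0.46) / (0.56 − 0.46) = 0.2985 / 0.1 = 2.985 km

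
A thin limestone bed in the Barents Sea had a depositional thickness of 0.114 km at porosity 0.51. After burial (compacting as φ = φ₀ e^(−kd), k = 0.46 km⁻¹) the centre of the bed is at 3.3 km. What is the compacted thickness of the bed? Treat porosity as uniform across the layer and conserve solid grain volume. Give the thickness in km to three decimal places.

Porosity at 3.3 km: φ = 0.51·exp(−0.46×3.3) = 0.1118
Solid-volume conservation: h(1−φ) = h₀(1−φ₀) ⇒ h = h₀·(1−φ₀)/(1−φ)
h = 0.114 × (1 − 0.51)/(1 − 0.1118) = 0.114 × 0.5517 = 0.0629 km

0.063 km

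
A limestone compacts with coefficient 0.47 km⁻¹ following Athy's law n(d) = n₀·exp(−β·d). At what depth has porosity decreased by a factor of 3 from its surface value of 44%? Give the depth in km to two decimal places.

2.34 km

n/n₀ = 1/3 ⇒ exp(−β·d) = 1/3 ⇒ d = ln(3) / β
d = 1.0986 / 0.47 = 2.337 km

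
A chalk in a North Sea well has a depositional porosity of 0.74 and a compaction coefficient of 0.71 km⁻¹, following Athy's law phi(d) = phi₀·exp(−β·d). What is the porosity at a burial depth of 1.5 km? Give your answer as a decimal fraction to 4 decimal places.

0.2551

phi = phi₀·exp(−β·d) = 0.74 × exp(−0.71 × 1.5) = 0.74 × exp(−1.065)
  = 0.74 × 0.3447 = 0.2551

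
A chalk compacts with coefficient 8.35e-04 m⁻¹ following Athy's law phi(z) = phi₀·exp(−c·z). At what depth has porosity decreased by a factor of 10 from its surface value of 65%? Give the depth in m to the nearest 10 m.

Working in km (1 km = 1000 m; c in km⁻¹ = c in m⁻¹ × 1000):
phi/phi₀ = 1/10 ⇒ exp(−c·z) = 1/10 ⇒ z = ln(10) / c
z = 2.3026 / 0.835 = 2.758 km

2760 m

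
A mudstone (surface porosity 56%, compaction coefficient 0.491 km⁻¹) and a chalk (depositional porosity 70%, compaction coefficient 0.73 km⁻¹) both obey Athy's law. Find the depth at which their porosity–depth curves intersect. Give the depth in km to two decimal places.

0.93 km

Set φ₀ₐ e^(−kₐZ) = φ₀ᵦ e^(−kᵦZ) ⇒ ln(φ₀ₐ/φ₀ᵦ) = (kₐ − kᵦ)·Z
Z = ln(0.56/0.7) / (0.491 − 0.73) = -0.2231 / -0.239 = 0.934 km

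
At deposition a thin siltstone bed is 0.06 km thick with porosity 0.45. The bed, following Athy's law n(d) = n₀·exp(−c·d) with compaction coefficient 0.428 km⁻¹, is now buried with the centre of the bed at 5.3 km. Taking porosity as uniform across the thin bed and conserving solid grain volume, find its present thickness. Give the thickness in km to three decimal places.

Porosity at 5.3 km: n = 0.45·exp(−0.428×5.3) = 0.0466
Solid-volume conservation: h(1−n) = h₀(1−n₀) ⇒ h = h₀·(1−n₀)/(1−n)
h = 0.06 × (1 − 0.45)/(1 − 0.0466) = 0.06 × 0.5769 = 0.0346 km

0.035 km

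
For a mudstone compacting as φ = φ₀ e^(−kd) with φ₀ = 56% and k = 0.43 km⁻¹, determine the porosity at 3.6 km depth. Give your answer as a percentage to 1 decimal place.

11.9%

φ = φ₀·exp(−k·d) = 0.56 × exp(−0.43 × 3.6) = 0.56 × exp(−1.548)
  = 0.56 × 0.2127 = 0.1191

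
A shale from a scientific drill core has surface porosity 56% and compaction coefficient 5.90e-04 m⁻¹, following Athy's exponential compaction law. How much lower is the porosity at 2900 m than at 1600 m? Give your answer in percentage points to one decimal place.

Working in km (1 km = 1000 m; k in km⁻¹ = k in m⁻¹ × 1000):
phi(1.6) = 0.56·e^(−0.59×1.6) = 0.2179
phi(2.9) = 0.56·e^(−0.59×2.9) = 0.1012
Δphi = 0.2179 − 0.1012 = 0.1167

11.7 percentage points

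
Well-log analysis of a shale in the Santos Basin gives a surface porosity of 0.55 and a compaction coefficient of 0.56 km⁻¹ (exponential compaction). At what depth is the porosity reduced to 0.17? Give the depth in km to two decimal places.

Invert Athy's law: Z = ln(φ₀/φ) / β
Z = ln(0.55/0.17) / 0.56 = ln(3.235) / 0.56 = 1.1741 / 0.56 = 2.097 km

2.10 km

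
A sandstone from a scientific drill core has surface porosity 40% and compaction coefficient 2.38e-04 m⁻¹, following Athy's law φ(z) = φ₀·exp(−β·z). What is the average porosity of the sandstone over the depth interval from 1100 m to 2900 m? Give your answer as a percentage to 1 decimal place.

Working in km (1 km = 1000 m; β in km⁻¹ = β in m⁻¹ × 1000):
⟨φ⟩ = (1/(z₂−z₁)) ∫ φ₀ e^(−βz) dz = φ₀·(e^(−β·z₁) − e^(−β·z₂)) / (β·(z₂−z₁))
e^(−0.238×1.1) = 0.7697; e^(−0.238×2.9) = 0.5015
⟨φ⟩ = 0.4 × (0.7697 − 0.5015) / (0.238 × 1.8) = 0.4 × 0.6260 = 0.2504

25.0%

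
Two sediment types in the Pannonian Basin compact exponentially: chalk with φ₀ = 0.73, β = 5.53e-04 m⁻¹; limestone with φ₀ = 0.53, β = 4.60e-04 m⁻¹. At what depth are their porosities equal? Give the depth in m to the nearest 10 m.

3440 m

Working in km (1 km = 1000 m; β in km⁻¹ = β in m⁻¹ × 1000):
Set φ₀ₐ e^(−βₐd) = φ₀ᵦ e^(−βᵦd) ⇒ ln(φ₀ₐ/φ₀ᵦ) = (βₐ − βᵦ)·d
d = ln(0.73/0.53) / (0.553 − 0.46) = 0.3202 / 0.093 = 3.443 km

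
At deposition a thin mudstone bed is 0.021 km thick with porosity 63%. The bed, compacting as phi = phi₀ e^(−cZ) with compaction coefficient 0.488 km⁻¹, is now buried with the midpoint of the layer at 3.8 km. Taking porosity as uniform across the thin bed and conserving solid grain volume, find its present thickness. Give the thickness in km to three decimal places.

Porosity at 3.8 km: phi = 0.63·exp(−0.488×3.8) = 0.0986
Solid-volume conservation: h(1−phi) = h₀(1−phi₀) ⇒ h = h₀·(1−phi₀)/(1−phi)
h = 0.021 × (1 − 0.63)/(1 − 0.0986) = 0.021 × 0.4105 = 0.0086 km

0.009 km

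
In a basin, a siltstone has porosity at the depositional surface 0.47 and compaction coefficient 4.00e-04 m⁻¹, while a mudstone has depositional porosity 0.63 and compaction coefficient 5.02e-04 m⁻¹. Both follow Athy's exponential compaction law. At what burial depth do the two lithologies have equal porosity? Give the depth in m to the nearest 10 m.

Working in km (1 km = 1000 m; β in km⁻¹ = β in m⁻¹ × 1000):
Set φ₀ₐ e^(−βₐd) = φ₀ᵦ e^(−βᵦd) ⇒ ln(φ₀ₐ/φ₀ᵦ) = (βₐ − βᵦ)·d
d = ln(0.47/0.63) / (0.4 − 0.502) = -0.2930 / -0.102 = 2.872 km

2870 m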